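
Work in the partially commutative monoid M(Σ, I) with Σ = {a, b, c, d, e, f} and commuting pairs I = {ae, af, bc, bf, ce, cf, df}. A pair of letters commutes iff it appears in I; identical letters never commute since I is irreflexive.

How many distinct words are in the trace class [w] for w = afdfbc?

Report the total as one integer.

piece 0:a — minimal
piece 1:f — minimal
piece 2:d rests on {0:a}
piece 3:f rests on {1:f}
piece 4:b rests on {2:d}
piece 5:c rests on {2:d}
minimal pieces: {0:a, 1:f}
ways to finish when only these pieces remain (= sum over removing one remaining piece with nothing left below it):
  1 left: {3}→1  {4}→1  {5}→1
  2 left: {1,3}→1  {3,4}→2  {3,5}→2  {4,5}→2
  3 left: {1,3,4}→3  {1,3,5}→3  {2,4,5}→2  {3,4,5}→6
  4 left: {0,2,4,5}→2  {1,3,4,5}→12  {2,3,4,5}→8
  placing 0:a first → 20 extensions
  placing 1:f first → 10 extensions
total linear extensions = 30

30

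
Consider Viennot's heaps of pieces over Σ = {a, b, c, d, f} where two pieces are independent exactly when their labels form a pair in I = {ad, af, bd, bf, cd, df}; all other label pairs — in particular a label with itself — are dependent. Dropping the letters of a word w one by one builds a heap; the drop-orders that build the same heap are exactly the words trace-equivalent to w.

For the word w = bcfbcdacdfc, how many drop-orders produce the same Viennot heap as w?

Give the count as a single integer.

0(b) covers ∅
1(c) covers 0:b
2(f) covers 1:c
3(b) covers 1:c
4(c) covers 2:f, 3:b
5(d) covers ∅
6(a) covers 4:c
7(c) covers 6:a
8(d) covers 5:d
9(f) covers 7:c
10(c) covers 9:f
floor of heap: 0:b, 5:d
completions by unplaced set U, small U first (add the entries for U minus each lowest piece of U):
  |U|=1: {8}:1  {10}:1
  |U|=2: {5,8}:1  {8,10}:2  {9,10}:1
  |U|=3: {5,8,10}:3  {7,9,10}:1  {8,9,10}:3
  |U|=4: {5,8,9,10}:6  {6,7,9,10}:1  {7,8,9,10}:4
  |U|=5: {4,6,7,9,10}:1  {5,7,8,9,10}:10  {6,7,8,9,10}:5
  |U|=6: {2,4,6,7,9,10}:1  {3,4,6,7,9,10}:1  {4,6,7,8,9,10}:6  {5,6,7,8,9,10}:15
  |U|=7: {2,3,4,6,7,9,10}:2  {2,4,6,7,8,9,10}:7  {3,4,6,7,8,9,10}:7  {4,5,6,7,8,9,10}:21
  |U|=8: {1,2,3,4,6,7,9,10}:2  {2,3,4,6,7,8,9,10}:16  {2,4,5,6,7,8,9,10}:28  {3,4,5,6,7,8,9,10}:28
  |U|=9: {0,1,2,3,4,6,7,9,10}:2  {1,2,3,4,6,7,8,9,10}:18  {2,3,4,5,6,7,8,9,10}:72
  start at 0(b): 90
  start at 5(d): 20
sum over floor = 110

110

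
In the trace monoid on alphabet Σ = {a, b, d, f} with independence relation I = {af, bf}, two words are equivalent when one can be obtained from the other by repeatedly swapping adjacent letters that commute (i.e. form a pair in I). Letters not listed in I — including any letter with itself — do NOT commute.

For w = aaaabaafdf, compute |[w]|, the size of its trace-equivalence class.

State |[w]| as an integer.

piece 0:a — minimal
piece 1:a rests on {0:a}
piece 2:a rests on {1:a}
piece 3:a rests on {2:a}
piece 4:b rests on {3:a}
piece 5:a rests on {4:b}
piece 6:a rests on {5:a}
piece 7:f — minimal
piece 8:d rests on {6:a, 7:f}
piece 9:f rests on {8:d}
minimal pieces: {0:a, 7:f}
ways to finish when only these pieces remain (= sum over removing one remaining piece with nothing left below it):
  1 left: {9}→1
  2 left: {8,9}→1
  3 left: {6,8,9}→1  {7,8,9}→1
  4 left: {5,6,8,9}→1  {6,7,8,9}→2
  5 left: {4,5,6,8,9}→1  {5,6,7,8,9}→3
  6 left: {3,4,5,6,8,9}→1  {4,5,6,7,8,9}→4
  7 left: {2,3,4,5,6,8,9}→1  {3,4,5,6,7,8,9}→5
  8 left: {1,2,3,4,5,6,8,9}→1  {2,3,4,5,6,7,8,9}→6
  placing 0:a first → 7 extensions
  placing 7:f first → 1 extensions
total linear extensions = 8

8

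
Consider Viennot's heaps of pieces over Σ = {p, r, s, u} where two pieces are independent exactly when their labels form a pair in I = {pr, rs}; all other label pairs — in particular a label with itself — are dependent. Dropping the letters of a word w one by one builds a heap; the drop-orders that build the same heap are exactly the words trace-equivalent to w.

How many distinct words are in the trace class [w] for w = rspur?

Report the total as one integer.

piece 0:r — minimal
piece 1:s — minimal
piece 2:p rests on {1:s}
piece 3:u rests on {0:r, 2:p}
piece 4:r rests on {3:u}
minimal pieces: {0:r, 1:s}
ways to finish when only these pieces remain (= sum over removing one remaining piece with nothing left below it):
  1 left: {4}→1
  2 left: {3,4}→1
  3 left: {0,3,4}→1  {2,3,4}→1
  placing 0:r first → 1 extensions
  placing 1:s first → 2 extensions
total linear extensions = 3

3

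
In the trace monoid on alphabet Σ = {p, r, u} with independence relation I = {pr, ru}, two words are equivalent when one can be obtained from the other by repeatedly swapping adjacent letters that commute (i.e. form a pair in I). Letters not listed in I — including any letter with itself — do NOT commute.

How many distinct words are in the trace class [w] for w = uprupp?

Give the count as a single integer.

6

drop 0:u onto floor
drop 1:p onto {0:u}
drop 2:r onto floor
drop 3:u onto {1:p}
drop 4:p onto {3:u}
drop 5:p onto {4:p}
ground layer = {0:u, 2:r}
drop-orders for the pieces not yet dropped (sum over which currently-grounded one goes next):
  1 to go: {2} 1  {5} 1
  2 to go: {2,5} 2  {4,5} 1
  3 to go: {2,4,5} 3  {3,4,5} 1
  4 to go: {1,3,4,5} 1  {2,3,4,5} 4
  if 0:u drops first: 5 orders
  if 2:r drops first: 1 orders
heap linearizations: 6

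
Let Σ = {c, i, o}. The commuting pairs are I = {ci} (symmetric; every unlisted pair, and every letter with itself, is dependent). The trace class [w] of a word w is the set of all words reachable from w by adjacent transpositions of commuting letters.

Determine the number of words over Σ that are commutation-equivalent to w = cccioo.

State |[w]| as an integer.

#0=c has no predecessor
#1=c depends on [0:c]
#2=c depends on [1:c]
#3=i has no predecessor
#4=o depends on [2:c, 3:i]
#5=o depends on [4:o]
sources: [0:c, 3:i]
N(rest) = Σ N(rest − s) over sources s of rest; N(one piece) = 1:
  size 1 → [5]=1
  size 2 → [4,5]=1
  size 3 → [2,4,5]=1  [3,4,5]=1
  size 4 → [1,2,4,5]=1  [2,3,4,5]=2
  first=0(c) contributes 3
  first=3(i) contributes 1
|[w]| = 4

4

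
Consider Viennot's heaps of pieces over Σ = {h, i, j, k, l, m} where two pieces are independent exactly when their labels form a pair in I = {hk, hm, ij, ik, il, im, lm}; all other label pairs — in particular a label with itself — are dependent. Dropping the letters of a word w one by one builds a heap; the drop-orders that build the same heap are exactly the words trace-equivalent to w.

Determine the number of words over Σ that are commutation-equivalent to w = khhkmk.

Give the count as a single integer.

15

0(k) covers ∅
1(h) covers ∅
2(h) covers 1:h
3(k) covers 0:k
4(m) covers 3:k
5(k) covers 4:m
floor of heap: 0:k, 1:h
completions by unplaced set U, small U first (add the entries for U minus each lowest piece of U):
  |U|=1: {2}:1  {5}:1
  |U|=2: {1,2}:1  {2,5}:2  {4,5}:1
  |U|=3: {1,2,5}:3  {2,4,5}:3  {3,4,5}:1
  |U|=4: {0,3,4,5}:1  {1,2,4,5}:6  {2,3,4,5}:4
  start at 0(k): 10
  start at 1(h): 5
sum over floor = 15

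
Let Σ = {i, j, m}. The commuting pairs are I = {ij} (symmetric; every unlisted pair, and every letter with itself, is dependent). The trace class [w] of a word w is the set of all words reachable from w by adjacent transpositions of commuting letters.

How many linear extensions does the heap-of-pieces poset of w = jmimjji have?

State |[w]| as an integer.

3

piece 0:j — minimal
piece 1:m rests on {0:j}
piece 2:i rests on {1:m}
piece 3:m rests on {2:i}
piece 4:j rests on {3:m}
piece 5:j rests on {4:j}
piece 6:i rests on {3:m}
minimal pieces: {0:j}
ways to finish when only these pieces remain (= sum over removing one remaining piece with nothing left below it):
  1 left: {5}→1  {6}→1
  2 left: {4,5}→1  {5,6}→2
  3 left: {4,5,6}→3
  4 left: {3,4,5,6}→3
  5 left: {2,3,4,5,6}→3
  placing 0:j first → 3 extensions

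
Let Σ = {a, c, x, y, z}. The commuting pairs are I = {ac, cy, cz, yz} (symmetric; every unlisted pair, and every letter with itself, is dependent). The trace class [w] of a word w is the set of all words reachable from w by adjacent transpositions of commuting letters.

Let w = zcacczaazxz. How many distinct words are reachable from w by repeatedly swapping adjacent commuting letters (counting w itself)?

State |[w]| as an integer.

drop 0:z onto floor
drop 1:c onto floor
drop 2:a onto {0:z}
drop 3:c onto {1:c}
drop 4:c onto {3:c}
drop 5:z onto {2:a}
drop 6:a onto {5:z}
drop 7:a onto {6:a}
drop 8:z onto {7:a}
drop 9:x onto {4:c, 8:z}
drop 10:z onto {9:x}
ground layer = {0:z, 1:c}
drop-orders for the pieces not yet dropped (sum over which currently-grounded one goes next):
  1 to go: {10} 1
  2 to go: {9,10} 1
  3 to go: {4,9,10} 1  {8,9,10} 1
  4 to go: {3,4,9,10} 1  {4,8,9,10} 2  {7,8,9,10} 1
  5 to go: {1,3,4,9,10} 1  {3,4,8,9,10} 3  {4,7,8,9,10} 3  {6,7,8,9,10} 1
  6 to go: {1,3,4,8,9,10} 4  {3,4,7,8,9,10} 6  {4,6,7,8,9,10} 4  {5,6,7,8,9,10} 1
  7 to go: {1,3,4,7,8,9,10} 10  {2,5,6,7,8,9,10} 1  {3,4,6,7,8,9,10} 10  {4,5,6,7,8,9,10} 5
  8 to go: {0,2,5,6,7,8,9,10} 1  {1,3,4,6,7,8,9,10} 20  {2,4,5,6,7,8,9,10} 6  {3,4,5,6,7,8,9,10} 15
  9 to go: {0,2,4,5,6,7,8,9,10} 7  {1,3,4,5,6,7,8,9,10} 35  {2,3,4,5,6,7,8,9,10} 21
  if 0:z drops first: 56 orders
  if 1:c drops first: 28 orders
heap linearizations: 84

84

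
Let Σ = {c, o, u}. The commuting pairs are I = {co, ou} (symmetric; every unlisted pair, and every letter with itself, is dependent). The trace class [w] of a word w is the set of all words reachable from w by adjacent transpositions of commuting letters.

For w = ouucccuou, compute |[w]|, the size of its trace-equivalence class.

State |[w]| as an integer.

36

0(o) covers ∅
1(u) covers ∅
2(u) covers 1:u
3(c) covers 2:u
4(c) covers 3:c
5(c) covers 4:c
6(u) covers 5:c
7(o) covers 0:o
8(u) covers 6:u
floor of heap: 0:o, 1:u
completions by unplaced set U, small U first (add the entries for U minus each lowest piece of U):
  |U|=1: {7}:1  {8}:1
  |U|=2: {0,7}:1  {6,8}:1  {7,8}:2
  |U|=3: {0,7,8}:3  {5,6,8}:1  {6,7,8}:3
  |U|=4: {0,6,7,8}:6  {4,5,6,8}:1  {5,6,7,8}:4
  |U|=5: {0,5,6,7,8}:10  {3,4,5,6,8}:1  {4,5,6,7,8}:5
  |U|=6: {0,4,5,6,7,8}:15  {2,3,4,5,6,8}:1  {3,4,5,6,7,8}:6
  |U|=7: {0,3,4,5,6,7,8}:21  {1,2,3,4,5,6,8}:1  {2,3,4,5,6,7,8}:7
  start at 0(o): 8
  start at 1(u): 28
sum over floor = 36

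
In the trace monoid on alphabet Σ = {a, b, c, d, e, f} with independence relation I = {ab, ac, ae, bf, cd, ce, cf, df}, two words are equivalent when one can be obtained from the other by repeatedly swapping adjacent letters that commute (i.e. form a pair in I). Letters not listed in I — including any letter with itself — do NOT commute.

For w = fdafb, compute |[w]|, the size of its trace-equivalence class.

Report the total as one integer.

7

drop 0:f onto floor
drop 1:d onto floor
drop 2:a onto {0:f, 1:d}
drop 3:f onto {2:a}
drop 4:b onto {1:d}
ground layer = {0:f, 1:d}
drop-orders for the pieces not yet dropped (sum over which currently-grounded one goes next):
  1 to go: {3} 1  {4} 1
  2 to go: {2,3} 1  {3,4} 2
  3 to go: {0,2,3} 1  {2,3,4} 3
  if 0:f drops first: 3 orders
  if 1:d drops first: 4 orders
heap linearizations: 7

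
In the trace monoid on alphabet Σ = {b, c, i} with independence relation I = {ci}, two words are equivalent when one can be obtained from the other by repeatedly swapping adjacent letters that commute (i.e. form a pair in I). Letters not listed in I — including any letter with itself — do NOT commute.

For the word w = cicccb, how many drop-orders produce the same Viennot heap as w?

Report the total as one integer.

5

piece 0:c — minimal
piece 1:i — minimal
piece 2:c rests on {0:c}
piece 3:c rests on {2:c}
piece 4:c rests on {3:c}
piece 5:b rests on {1:i, 4:c}
minimal pieces: {0:c, 1:i}
ways to finish when only these pieces remain (= sum over removing one remaining piece with nothing left below it):
  1 left: {5}→1
  2 left: {1,5}→1  {4,5}→1
  3 left: {1,4,5}→2  {3,4,5}→1
  4 left: {1,3,4,5}→3  {2,3,4,5}→1
  placing 0:c first → 4 extensions
  placing 1:i first → 1 extensions
total linear extensions = 5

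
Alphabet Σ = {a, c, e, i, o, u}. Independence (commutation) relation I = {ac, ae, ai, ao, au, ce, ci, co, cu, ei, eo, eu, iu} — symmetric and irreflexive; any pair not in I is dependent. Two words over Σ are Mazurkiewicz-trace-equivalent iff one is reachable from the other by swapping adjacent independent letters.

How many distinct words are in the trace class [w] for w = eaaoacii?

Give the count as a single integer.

1120

0(e) covers ∅
1(a) covers ∅
2(a) covers 1:a
3(o) covers ∅
4(a) covers 2:a
5(c) covers ∅
6(i) covers 3:o
7(i) covers 6:i
floor of heap: 0:e, 1:a, 3:o, 5:c
completions by unplaced set U, small U first (add the entries for U minus each lowest piece of U):
  |U|=1: {0}:1  {4}:1  {5}:1  {7}:1
  |U|=2: {0,4}:2  {0,5}:2  {0,7}:2  {2,4}:1  {4,5}:2  {4,7}:2  {5,7}:2  {6,7}:1
  |U|=3: {0,2,4}:3  {0,4,5}:6  {0,4,7}:6  {0,5,7}:6  {0,6,7}:3  {1,2,4}:1  {2,4,5}:3  {2,4,7}:3  {3,6,7}:1  {4,5,7}:6  {4,6,7}:3  {5,6,7}:3
  |U|=4: {0,1,2,4}:4  {0,2,4,5}:12  {0,2,4,7}:12  {0,3,6,7}:4  {0,4,5,7}:24  {0,4,6,7}:12  {0,5,6,7}:12  {1,2,4,5}:4  {1,2,4,7}:4  {2,4,5,7}:12  {2,4,6,7}:6  {3,4,6,7}:4  {3,5,6,7}:4  {4,5,6,7}:12
  |U|=5: {0,1,2,4,5}:20  {0,1,2,4,7}:20  {0,2,4,5,7}:60  {0,2,4,6,7}:30  {0,3,4,6,7}:20  {0,3,5,6,7}:20  {0,4,5,6,7}:60  {1,2,4,5,7}:20  {1,2,4,6,7}:10  {2,3,4,6,7}:10  {2,4,5,6,7}:30  {3,4,5,6,7}:20
  |U|=6: {0,1,2,4,5,7}:120  {0,1,2,4,6,7}:60  {0,2,3,4,6,7}:60  {0,2,4,5,6,7}:180  {0,3,4,5,6,7}:120  {1,2,3,4,6,7}:20  {1,2,4,5,6,7}:60  {2,3,4,5,6,7}:60
  start at 0(e): 140
  start at 1(a): 420
  start at 3(o): 420
  start at 5(c): 140
sum over floor = 1120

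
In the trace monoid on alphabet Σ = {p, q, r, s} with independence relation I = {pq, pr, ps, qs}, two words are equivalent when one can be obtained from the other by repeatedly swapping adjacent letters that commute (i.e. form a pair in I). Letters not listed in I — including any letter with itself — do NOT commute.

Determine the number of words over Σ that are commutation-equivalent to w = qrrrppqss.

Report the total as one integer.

108

piece 0:q — minimal
piece 1:r rests on {0:q}
piece 2:r rests on {1:r}
piece 3:r rests on {2:r}
piece 4:p — minimal
piece 5:p rests on {4:p}
piece 6:q rests on {3:r}
piece 7:s rests on {3:r}
piece 8:s rests on {7:s}
minimal pieces: {0:q, 4:p}
ways to finish when only these pieces remain (= sum over removing one remaining piece with nothing left below it):
  1 left: {5}→1  {6}→1  {8}→1
  2 left: {4,5}→1  {5,6}→2  {5,8}→2  {6,8}→2  {7,8}→1
  3 left: {4,5,6}→3  {4,5,8}→3  {5,6,8}→6  {5,7,8}→3  {6,7,8}→3
  4 left: {3,6,7,8}→3  {4,5,6,8}→12  {4,5,7,8}→6  {5,6,7,8}→12
  5 left: {2,3,6,7,8}→3  {3,5,6,7,8}→15  {4,5,6,7,8}→30
  6 left: {1,2,3,6,7,8}→3  {2,3,5,6,7,8}→18  {3,4,5,6,7,8}→45
  7 left: {0,1,2,3,6,7,8}→3  {1,2,3,5,6,7,8}→21  {2,3,4,5,6,7,8}→63
  placing 0:q first → 84 extensions
  placing 4:p first → 24 extensions
total linear extensions = 108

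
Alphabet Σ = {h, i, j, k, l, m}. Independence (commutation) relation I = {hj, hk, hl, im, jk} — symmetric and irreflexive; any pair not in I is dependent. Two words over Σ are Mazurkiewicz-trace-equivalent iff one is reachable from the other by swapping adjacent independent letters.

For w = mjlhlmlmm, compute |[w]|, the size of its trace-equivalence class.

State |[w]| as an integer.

4

piece 0:m — minimal
piece 1:j rests on {0:m}
piece 2:l rests on {1:j}
piece 3:h rests on {0:m}
piece 4:l rests on {2:l}
piece 5:m rests on {3:h, 4:l}
piece 6:l rests on {5:m}
piece 7:m rests on {6:l}
piece 8:m rests on {7:m}
minimal pieces: {0:m}
ways to finish when only these pieces remain (= sum over removing one remaining piece with nothing left below it):
  1 left: {8}→1
  2 left: {7,8}→1
  3 left: {6,7,8}→1
  4 left: {5,6,7,8}→1
  5 left: {3,5,6,7,8}→1  {4,5,6,7,8}→1
  6 left: {2,4,5,6,7,8}→1  {3,4,5,6,7,8}→2
  7 left: {1,2,4,5,6,7,8}→1  {2,3,4,5,6,7,8}→3
  placing 0:m first → 4 extensions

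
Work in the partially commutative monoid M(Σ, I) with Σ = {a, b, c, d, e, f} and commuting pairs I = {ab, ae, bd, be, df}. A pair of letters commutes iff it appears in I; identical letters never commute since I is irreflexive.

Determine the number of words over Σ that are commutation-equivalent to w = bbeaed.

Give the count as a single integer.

45

piece 0:b — minimal
piece 1:b rests on {0:b}
piece 2:e — minimal
piece 3:a — minimal
piece 4:e rests on {2:e}
piece 5:d rests on {3:a, 4:e}
minimal pieces: {0:b, 2:e, 3:a}
ways to finish when only these pieces remain (= sum over removing one remaining piece with nothing left below it):
  1 left: {1}→1  {5}→1
  2 left: {0,1}→1  {1,5}→2  {3,5}→1  {4,5}→1
  3 left: {0,1,5}→3  {1,3,5}→3  {1,4,5}→3  {2,4,5}→1  {3,4,5}→2
  4 left: {0,1,3,5}→6  {0,1,4,5}→6  {1,2,4,5}→4  {1,3,4,5}→8  {2,3,4,5}→3
  placing 0:b first → 15 extensions
  placing 2:e first → 20 extensions
  placing 3:a first → 10 extensions
total linear extensions = 45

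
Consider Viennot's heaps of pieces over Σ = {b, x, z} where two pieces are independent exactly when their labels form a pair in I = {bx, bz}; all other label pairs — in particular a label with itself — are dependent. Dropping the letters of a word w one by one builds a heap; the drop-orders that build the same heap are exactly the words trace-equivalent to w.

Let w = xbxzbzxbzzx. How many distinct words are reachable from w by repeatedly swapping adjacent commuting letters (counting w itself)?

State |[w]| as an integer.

drop 0:x onto floor
drop 1:b onto floor
drop 2:x onto {0:x}
drop 3:z onto {2:x}
drop 4:b onto {1:b}
drop 5:z onto {3:z}
drop 6:x onto {5:z}
drop 7:b onto {4:b}
drop 8:z onto {6:x}
drop 9:z onto {8:z}
drop 10:x onto {9:z}
ground layer = {0:x, 1:b}
drop-orders for the pieces not yet dropped (sum over which currently-grounded one goes next):
  1 to go: {7} 1  {10} 1
  2 to go: {4,7} 1  {7,10} 2  {9,10} 1
  3 to go: {1,4,7} 1  {4,7,10} 3  {7,9,10} 3  {8,9,10} 1
  4 to go: {1,4,7,10} 4  {4,7,9,10} 6  {6,8,9,10} 1  {7,8,9,10} 4
  5 to go: {1,4,7,9,10} 10  {4,7,8,9,10} 10  {5,6,8,9,10} 1  {6,7,8,9,10} 5
  6 to go: {1,4,7,8,9,10} 20  {3,5,6,8,9,10} 1  {4,6,7,8,9,10} 15  {5,6,7,8,9,10} 6
  7 to go: {1,4,6,7,8,9,10} 35  {2,3,5,6,8,9,10} 1  {3,5,6,7,8,9,10} 7  {4,5,6,7,8,9,10} 21
  8 to go: {0,2,3,5,6,8,9,10} 1  {1,4,5,6,7,8,9,10} 56  {2,3,5,6,7,8,9,10} 8  {3,4,5,6,7,8,9,10} 28
  9 to go: {0,2,3,5,6,7,8,9,10} 9  {1,3,4,5,6,7,8,9,10} 84  {2,3,4,5,6,7,8,9,10} 36
  if 0:x drops first: 120 orders
  if 1:b drops first: 45 orders
heap linearizations: 165

165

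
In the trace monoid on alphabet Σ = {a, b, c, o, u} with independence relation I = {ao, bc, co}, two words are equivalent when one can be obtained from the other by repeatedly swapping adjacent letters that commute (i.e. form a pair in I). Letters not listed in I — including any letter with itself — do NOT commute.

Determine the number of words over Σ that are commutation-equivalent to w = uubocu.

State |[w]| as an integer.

3

piece 0:u — minimal
piece 1:u rests on {0:u}
piece 2:b rests on {1:u}
piece 3:o rests on {2:b}
piece 4:c rests on {1:u}
piece 5:u rests on {3:o, 4:c}
minimal pieces: {0:u}
ways to finish when only these pieces remain (= sum over removing one remaining piece with nothing left below it):
  1 left: {5}→1
  2 left: {3,5}→1  {4,5}→1
  3 left: {2,3,5}→1  {3,4,5}→2
  4 left: {2,3,4,5}→3
  placing 0:u first → 3 extensions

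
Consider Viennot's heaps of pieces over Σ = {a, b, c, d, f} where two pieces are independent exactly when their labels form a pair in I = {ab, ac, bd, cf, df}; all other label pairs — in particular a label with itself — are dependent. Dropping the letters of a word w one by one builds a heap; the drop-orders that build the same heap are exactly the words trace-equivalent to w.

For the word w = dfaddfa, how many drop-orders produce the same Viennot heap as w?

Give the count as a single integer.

piece 0:d — minimal
piece 1:f — minimal
piece 2:a rests on {0:d, 1:f}
piece 3:d rests on {2:a}
piece 4:d rests on {3:d}
piece 5:f rests on {2:a}
piece 6:a rests on {4:d, 5:f}
minimal pieces: {0:d, 1:f}
ways to finish when only these pieces remain (= sum over removing one remaining piece with nothing left below it):
  1 left: {6}→1
  2 left: {4,6}→1  {5,6}→1
  3 left: {3,4,6}→1  {4,5,6}→2
  4 left: {3,4,5,6}→3
  5 left: {2,3,4,5,6}→3
  placing 0:d first → 3 extensions
  placing 1:f first → 3 extensions
total linear extensions = 6

6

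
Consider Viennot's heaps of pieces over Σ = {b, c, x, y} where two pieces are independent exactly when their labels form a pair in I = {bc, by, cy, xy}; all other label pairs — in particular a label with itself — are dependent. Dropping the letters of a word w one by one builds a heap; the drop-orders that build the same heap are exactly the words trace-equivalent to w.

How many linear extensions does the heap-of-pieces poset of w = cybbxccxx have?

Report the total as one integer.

27

0(c) covers ∅
1(y) covers ∅
2(b) covers ∅
3(b) covers 2:b
4(x) covers 0:c, 3:b
5(c) covers 4:x
6(c) covers 5:c
7(x) covers 6:c
8(x) covers 7:x
floor of heap: 0:c, 1:y, 2:b
completions by unplaced set U, small U first (add the entries for U minus each lowest piece of U):
  |U|=1: {1}:1  {8}:1
  |U|=2: {1,8}:2  {7,8}:1
  |U|=3: {1,7,8}:3  {6,7,8}:1
  |U|=4: {1,6,7,8}:4  {5,6,7,8}:1
  |U|=5: {1,5,6,7,8}:5  {4,5,6,7,8}:1
  |U|=6: {0,4,5,6,7,8}:1  {1,4,5,6,7,8}:6  {3,4,5,6,7,8}:1
  |U|=7: {0,1,4,5,6,7,8}:7  {0,3,4,5,6,7,8}:2  {1,3,4,5,6,7,8}:7  {2,3,4,5,6,7,8}:1
  start at 0(c): 8
  start at 1(y): 3
  start at 2(b): 16
sum over floor = 27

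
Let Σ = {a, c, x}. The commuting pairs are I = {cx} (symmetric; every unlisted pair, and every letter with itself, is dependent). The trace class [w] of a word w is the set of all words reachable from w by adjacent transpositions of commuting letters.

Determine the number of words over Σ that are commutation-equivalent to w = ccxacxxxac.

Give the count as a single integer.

12

drop 0:c onto floor
drop 1:c onto {0:c}
drop 2:x onto floor
drop 3:a onto {1:c, 2:x}
drop 4:c onto {3:a}
drop 5:x onto {3:a}
drop 6:x onto {5:x}
drop 7:x onto {6:x}
drop 8:a onto {4:c, 7:x}
drop 9:c onto {8:a}
ground layer = {0:c, 2:x}
drop-orders for the pieces not yet dropped (sum over which currently-grounded one goes next):
  1 to go: {9} 1
  2 to go: {8,9} 1
  3 to go: {4,8,9} 1  {7,8,9} 1
  4 to go: {4,7,8,9} 2  {6,7,8,9} 1
  5 to go: {4,6,7,8,9} 3  {5,6,7,8,9} 1
  6 to go: {4,5,6,7,8,9} 4
  7 to go: {3,4,5,6,7,8,9} 4
  8 to go: {1,3,4,5,6,7,8,9} 4  {2,3,4,5,6,7,8,9} 4
  if 0:c drops first: 8 orders
  if 2:x drops first: 4 orders
heap linearizations: 12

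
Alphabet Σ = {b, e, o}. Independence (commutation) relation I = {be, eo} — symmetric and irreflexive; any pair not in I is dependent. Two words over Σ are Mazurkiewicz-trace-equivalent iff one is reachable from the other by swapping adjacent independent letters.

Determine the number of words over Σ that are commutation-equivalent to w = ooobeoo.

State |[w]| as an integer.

piece 0:o — minimal
piece 1:o rests on {0:o}
piece 2:o rests on {1:o}
piece 3:b rests on {2:o}
piece 4:e — minimal
piece 5:o rests on {3:b}
piece 6:o rests on {5:o}
minimal pieces: {0:o, 4:e}
ways to finish when only these pieces remain (= sum over removing one remaining piece with nothing left below it):
  1 left: {4}→1  {6}→1
  2 left: {4,6}→2  {5,6}→1
  3 left: {3,5,6}→1  {4,5,6}→3
  4 left: {2,3,5,6}→1  {3,4,5,6}→4
  5 left: {1,2,3,5,6}→1  {2,3,4,5,6}→5
  placing 0:o first → 6 extensions
  placing 4:e first → 1 extensions
total linear extensions = 7

7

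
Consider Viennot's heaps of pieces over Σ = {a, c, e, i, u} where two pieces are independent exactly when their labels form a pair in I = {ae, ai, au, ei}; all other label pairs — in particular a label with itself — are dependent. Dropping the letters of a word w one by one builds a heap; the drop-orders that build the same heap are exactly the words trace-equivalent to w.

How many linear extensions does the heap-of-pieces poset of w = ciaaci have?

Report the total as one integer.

drop 0:c onto floor
drop 1:i onto {0:c}
drop 2:a onto {0:c}
drop 3:a onto {2:a}
drop 4:c onto {1:i, 3:a}
drop 5:i onto {4:c}
ground layer = {0:c}
drop-orders for the pieces not yet dropped (sum over which currently-grounded one goes next):
  1 to go: {5} 1
  2 to go: {4,5} 1
  3 to go: {1,4,5} 1  {3,4,5} 1
  4 to go: {1,3,4,5} 2  {2,3,4,5} 1
  if 0:c drops first: 3 orders

3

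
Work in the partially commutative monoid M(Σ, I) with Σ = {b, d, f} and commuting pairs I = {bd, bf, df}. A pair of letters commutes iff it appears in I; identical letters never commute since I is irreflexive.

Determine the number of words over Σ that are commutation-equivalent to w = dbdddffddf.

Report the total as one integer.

840

piece 0:d — minimal
piece 1:b — minimal
piece 2:d rests on {0:d}
piece 3:d rests on {2:d}
piece 4:d rests on {3:d}
piece 5:f — minimal
piece 6:f rests on {5:f}
piece 7:d rests on {4:d}
piece 8:d rests on {7:d}
piece 9:f rests on {6:f}
minimal pieces: {0:d, 1:b, 5:f}
ways to finish when only these pieces remain (= sum over removing one remaining piece with nothing left below it):
  1 left: {1}→1  {8}→1  {9}→1
  2 left: {1,8}→2  {1,9}→2  {6,9}→1  {7,8}→1  {8,9}→2
  3 left: {1,6,9}→3  {1,7,8}→3  {1,8,9}→6  {4,7,8}→1  {5,6,9}→1  {6,8,9}→3  {7,8,9}→3
  4 left: {1,4,7,8}→4  {1,5,6,9}→4  {1,6,8,9}→12  {1,7,8,9}→12  {3,4,7,8}→1  {4,7,8,9}→4  {5,6,8,9}→4  {6,7,8,9}→6
  5 left: {1,3,4,7,8}→5  {1,4,7,8,9}→20  {1,5,6,8,9}→20  {1,6,7,8,9}→30  {2,3,4,7,8}→1  {3,4,7,8,9}→5  {4,6,7,8,9}→10  {5,6,7,8,9}→10
  6 left: {0,2,3,4,7,8}→1  {1,2,3,4,7,8}→6  {1,3,4,7,8,9}→30  {1,4,6,7,8,9}→60  {1,5,6,7,8,9}→60  {2,3,4,7,8,9}→6  {3,4,6,7,8,9}→15  {4,5,6,7,8,9}→20
  7 left: {0,1,2,3,4,7,8}→7  {0,2,3,4,7,8,9}→7  {1,2,3,4,7,8,9}→42  {1,3,4,6,7,8,9}→105  {1,4,5,6,7,8,9}→140  {2,3,4,6,7,8,9}→21  {3,4,5,6,7,8,9}→35
  8 left: {0,1,2,3,4,7,8,9}→56  {0,2,3,4,6,7,8,9}→28  {1,2,3,4,6,7,8,9}→168  {1,3,4,5,6,7,8,9}→280  {2,3,4,5,6,7,8,9}→56
  placing 0:d first → 504 extensions
  placing 1:b first → 84 extensions
  placing 5:f first → 252 extensions
total linear extensions = 840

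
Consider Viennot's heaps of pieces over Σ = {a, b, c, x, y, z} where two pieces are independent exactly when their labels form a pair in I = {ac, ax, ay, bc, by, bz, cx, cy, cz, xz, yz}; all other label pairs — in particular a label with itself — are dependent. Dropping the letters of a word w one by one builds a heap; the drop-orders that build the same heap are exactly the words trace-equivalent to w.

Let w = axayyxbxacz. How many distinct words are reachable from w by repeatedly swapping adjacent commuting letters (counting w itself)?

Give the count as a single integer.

495

#0=a has no predecessor
#1=x has no predecessor
#2=a depends on [0:a]
#3=y depends on [1:x]
#4=y depends on [3:y]
#5=x depends on [4:y]
#6=b depends on [2:a, 5:x]
#7=x depends on [6:b]
#8=a depends on [6:b]
#9=c has no predecessor
#10=z depends on [8:a]
sources: [0:a, 1:x, 9:c]
N(rest) = Σ N(rest − s) over sources s of rest; N(one piece) = 1:
  size 1 → [7]=1  [9]=1  [10]=1
  size 2 → [7,9]=2  [7,10]=2  [8,10]=1  [9,10]=2
  size 3 → [7,8,10]=3  [7,9,10]=6  [8,9,10]=3
  size 4 → [6,7,8,10]=3  [7,8,9,10]=12
  size 5 → [2,6,7,8,10]=3  [5,6,7,8,10]=3  [6,7,8,9,10]=15
  size 6 → [0,2,6,7,8,10]=3  [2,5,6,7,8,10]=6  [2,6,7,8,9,10]=18  [4,5,6,7,8,10]=3  [5,6,7,8,9,10]=18
  size 7 → [0,2,5,6,7,8,10]=9  [0,2,6,7,8,9,10]=21  [2,4,5,6,7,8,10]=9  [2,5,6,7,8,9,10]=42  [3,4,5,6,7,8,10]=3  [4,5,6,7,8,9,10]=21
  size 8 → [0,2,4,5,6,7,8,10]=18  [0,2,5,6,7,8,9,10]=72  [1,3,4,5,6,7,8,10]=3  [2,3,4,5,6,7,8,10]=12  [2,4,5,6,7,8,9,10]=72  [3,4,5,6,7,8,9,10]=24
  size 9 → [0,2,3,4,5,6,7,8,10]=30  [0,2,4,5,6,7,8,9,10]=162  [1,2,3,4,5,6,7,8,10]=15  [1,3,4,5,6,7,8,9,10]=27  [2,3,4,5,6,7,8,9,10]=108
  first=0(a) contributes 150
  first=1(x) contributes 300
  first=9(c) contributes 45
|[w]| = 495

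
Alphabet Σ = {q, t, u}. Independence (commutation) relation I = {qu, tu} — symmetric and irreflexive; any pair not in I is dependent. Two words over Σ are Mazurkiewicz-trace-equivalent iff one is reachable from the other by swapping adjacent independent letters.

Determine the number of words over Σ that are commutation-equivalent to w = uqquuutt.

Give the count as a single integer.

70

drop 0:u onto floor
drop 1:q onto floor
drop 2:q onto {1:q}
drop 3:u onto {0:u}
drop 4:u onto {3:u}
drop 5:u onto {4:u}
drop 6:t onto {2:q}
drop 7:t onto {6:t}
ground layer = {0:u, 1:q}
drop-orders for the pieces not yet dropped (sum over which currently-grounded one goes next):
  1 to go: {5} 1  {7} 1
  2 to go: {4,5} 1  {5,7} 2  {6,7} 1
  3 to go: {2,6,7} 1  {3,4,5} 1  {4,5,7} 3  {5,6,7} 3
  4 to go: {0,3,4,5} 1  {1,2,6,7} 1  {2,5,6,7} 4  {3,4,5,7} 4  {4,5,6,7} 6
  5 to go: {0,3,4,5,7} 5  {1,2,5,6,7} 5  {2,4,5,6,7} 10  {3,4,5,6,7} 10
  6 to go: {0,3,4,5,6,7} 15  {1,2,4,5,6,7} 15  {2,3,4,5,6,7} 20
  if 0:u drops first: 35 orders
  if 1:q drops first: 35 orders
heap linearizations: 70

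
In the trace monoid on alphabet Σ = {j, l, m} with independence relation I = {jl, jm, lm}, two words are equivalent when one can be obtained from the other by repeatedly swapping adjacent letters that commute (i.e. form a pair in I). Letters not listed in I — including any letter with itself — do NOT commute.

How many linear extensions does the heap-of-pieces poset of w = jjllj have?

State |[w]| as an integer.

10

#0=j has no predecessor
#1=j depends on [0:j]
#2=l has no predecessor
#3=l depends on [2:l]
#4=j depends on [1:j]
sources: [0:j, 2:l]
N(rest) = Σ N(rest − s) over sources s of rest; N(one piece) = 1:
  size 1 → [3]=1  [4]=1
  size 2 → [1,4]=1  [2,3]=1  [3,4]=2
  size 3 → [0,1,4]=1  [1,3,4]=3  [2,3,4]=3
  first=0(j) contributes 6
  first=2(l) contributes 4
|[w]| = 10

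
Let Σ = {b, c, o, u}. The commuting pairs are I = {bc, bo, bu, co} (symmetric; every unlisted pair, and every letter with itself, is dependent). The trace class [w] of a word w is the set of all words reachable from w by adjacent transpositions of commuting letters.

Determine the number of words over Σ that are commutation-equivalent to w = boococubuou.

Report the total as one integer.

550

drop 0:b onto floor
drop 1:o onto floor
drop 2:o onto {1:o}
drop 3:c onto floor
drop 4:o onto {2:o}
drop 5:c onto {3:c}
drop 6:u onto {4:o, 5:c}
drop 7:b onto {0:b}
drop 8:u onto {6:u}
drop 9:o onto {8:u}
drop 10:u onto {9:o}
ground layer = {0:b, 1:o, 3:c}
drop-orders for the pieces not yet dropped (sum over which currently-grounded one goes next):
  1 to go: {7} 1  {10} 1
  2 to go: {0,7} 1  {7,10} 2  {9,10} 1
  3 to go: {0,7,10} 3  {7,9,10} 3  {8,9,10} 1
  4 to go: {0,7,9,10} 6  {6,8,9,10} 1  {7,8,9,10} 4
  5 to go: {0,7,8,9,10} 10  {4,6,8,9,10} 1  {5,6,8,9,10} 1  {6,7,8,9,10} 5
  6 to go: {0,6,7,8,9,10} 15  {2,4,6,8,9,10} 1  {3,5,6,8,9,10} 1  {4,5,6,8,9,10} 2  {4,6,7,8,9,10} 6  {5,6,7,8,9,10} 6
  7 to go: {0,4,6,7,8,9,10} 21  {0,5,6,7,8,9,10} 21  {1,2,4,6,8,9,10} 1  {2,4,5,6,8,9,10} 3  {2,4,6,7,8,9,10} 7  {3,4,5,6,8,9,10} 3  {3,5,6,7,8,9,10} 7  {4,5,6,7,8,9,10} 14
  8 to go: {0,2,4,6,7,8,9,10} 28  {0,3,5,6,7,8,9,10} 28  {0,4,5,6,7,8,9,10} 56  {1,2,4,5,6,8,9,10} 4  {1,2,4,6,7,8,9,10} 8  {2,3,4,5,6,8,9,10} 6  {2,4,5,6,7,8,9,10} 24  {3,4,5,6,7,8,9,10} 24
  9 to go: {0,1,2,4,6,7,8,9,10} 36  {0,2,4,5,6,7,8,9,10} 108  {0,3,4,5,6,7,8,9,10} 108  {1,2,3,4,5,6,8,9,10} 10  {1,2,4,5,6,7,8,9,10} 36  {2,3,4,5,6,7,8,9,10} 54
  if 0:b drops first: 100 orders
  if 1:o drops first: 270 orders
  if 3:c drops first: 180 orders
heap linearizations: 550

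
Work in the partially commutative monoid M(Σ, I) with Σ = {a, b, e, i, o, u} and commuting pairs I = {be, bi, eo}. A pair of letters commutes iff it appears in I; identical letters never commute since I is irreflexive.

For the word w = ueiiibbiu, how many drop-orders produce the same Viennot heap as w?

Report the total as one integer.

21

piece 0:u — minimal
piece 1:e rests on {0:u}
piece 2:i rests on {1:e}
piece 3:i rests on {2:i}
piece 4:i rests on {3:i}
piece 5:b rests on {0:u}
piece 6:b rests on {5:b}
piece 7:i rests on {4:i}
piece 8:u rests on {6:b, 7:i}
minimal pieces: {0:u}
ways to finish when only these pieces remain (= sum over removing one remaining piece with nothing left below it):
  1 left: {8}→1
  2 left: {6,8}→1  {7,8}→1
  3 left: {4,7,8}→1  {5,6,8}→1  {6,7,8}→2
  4 left: {3,4,7,8}→1  {4,6,7,8}→3  {5,6,7,8}→3
  5 left: {2,3,4,7,8}→1  {3,4,6,7,8}→4  {4,5,6,7,8}→6
  6 left: {1,2,3,4,7,8}→1  {2,3,4,6,7,8}→5  {3,4,5,6,7,8}→10
  7 left: {1,2,3,4,6,7,8}→6  {2,3,4,5,6,7,8}→15
  placing 0:u first → 21 extensions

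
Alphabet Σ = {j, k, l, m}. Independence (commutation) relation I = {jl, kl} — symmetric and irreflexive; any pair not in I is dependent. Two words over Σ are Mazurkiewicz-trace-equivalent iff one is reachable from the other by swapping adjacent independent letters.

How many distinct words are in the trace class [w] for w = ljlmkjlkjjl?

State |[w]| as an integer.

63

0(l) covers ∅
1(j) covers ∅
2(l) covers 0:l
3(m) covers 1:j, 2:l
4(k) covers 3:m
5(j) covers 4:k
6(l) covers 3:m
7(k) covers 5:j
8(j) covers 7:k
9(j) covers 8:j
10(l) covers 6:l
floor of heap: 0:l, 1:j
completions by unplaced set U, small U first (add the entries for U minus each lowest piece of U):
  |U|=1: {9}:1  {10}:1
  |U|=2: {6,10}:1  {8,9}:1  {9,10}:2
  |U|=3: {6,9,10}:3  {7,8,9}:1  {8,9,10}:3
  |U|=4: {5,7,8,9}:1  {6,8,9,10}:6  {7,8,9,10}:4
  |U|=5: {4,5,7,8,9}:1  {5,7,8,9,10}:5  {6,7,8,9,10}:10
  |U|=6: {4,5,7,8,9,10}:6  {5,6,7,8,9,10}:15
  |U|=7: {4,5,6,7,8,9,10}:21
  |U|=8: {3,4,5,6,7,8,9,10}:21
  |U|=9: {1,3,4,5,6,7,8,9,10}:21  {2,3,4,5,6,7,8,9,10}:21
  start at 0(l): 42
  start at 1(j): 21
sum over floor = 63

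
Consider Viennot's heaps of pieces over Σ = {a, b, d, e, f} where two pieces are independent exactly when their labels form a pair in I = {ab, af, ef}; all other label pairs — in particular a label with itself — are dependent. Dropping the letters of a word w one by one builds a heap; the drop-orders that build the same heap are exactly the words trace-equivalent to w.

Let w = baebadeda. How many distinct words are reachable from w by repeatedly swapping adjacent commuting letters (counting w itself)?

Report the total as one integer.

0(b) covers ∅
1(a) covers ∅
2(e) covers 0:b, 1:a
3(b) covers 2:e
4(a) covers 2:e
5(d) covers 3:b, 4:a
6(e) covers 5:d
7(d) covers 6:e
8(a) covers 7:d
floor of heap: 0:b, 1:a
completions by unplaced set U, small U first (add the entries for U minus each lowest piece of U):
  |U|=1: {8}:1
  |U|=2: {7,8}:1
  |U|=3: {6,7,8}:1
  |U|=4: {5,6,7,8}:1
  |U|=5: {3,5,6,7,8}:1  {4,5,6,7,8}:1
  |U|=6: {3,4,5,6,7,8}:2
  |U|=7: {2,3,4,5,6,7,8}:2
  start at 0(b): 2
  start at 1(a): 2
sum over floor = 4

4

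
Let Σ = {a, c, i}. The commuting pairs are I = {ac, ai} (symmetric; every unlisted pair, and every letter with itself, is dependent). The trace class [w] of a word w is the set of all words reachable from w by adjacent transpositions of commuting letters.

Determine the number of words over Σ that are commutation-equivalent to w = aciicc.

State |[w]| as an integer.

#0=a has no predecessor
#1=c has no predecessor
#2=i depends on [1:c]
#3=i depends on [2:i]
#4=c depends on [3:i]
#5=c depends on [4:c]
sources: [0:a, 1:c]
N(rest) = Σ N(rest − s) over sources s of rest; N(one piece) = 1:
  size 1 → [0]=1  [5]=1
  size 2 → [0,5]=2  [4,5]=1
  size 3 → [0,4,5]=3  [3,4,5]=1
  size 4 → [0,3,4,5]=4  [2,3,4,5]=1
  first=0(a) contributes 1
  first=1(c) contributes 5
|[w]| = 6

6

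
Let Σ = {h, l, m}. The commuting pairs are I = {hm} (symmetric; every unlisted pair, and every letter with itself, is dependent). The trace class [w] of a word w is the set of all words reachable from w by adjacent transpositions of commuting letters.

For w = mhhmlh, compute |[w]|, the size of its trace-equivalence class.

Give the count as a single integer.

0(m) covers ∅
1(h) covers ∅
2(h) covers 1:h
3(m) covers 0:m
4(l) covers 2:h, 3:m
5(h) covers 4:l
floor of heap: 0:m, 1:h
completions by unplaced set U, small U first (add the entries for U minus each lowest piece of U):
  |U|=1: {5}:1
  |U|=2: {4,5}:1
  |U|=3: {2,4,5}:1  {3,4,5}:1
  |U|=4: {0,3,4,5}:1  {1,2,4,5}:1  {2,3,4,5}:2
  start at 0(m): 3
  start at 1(h): 3
sum over floor = 6

6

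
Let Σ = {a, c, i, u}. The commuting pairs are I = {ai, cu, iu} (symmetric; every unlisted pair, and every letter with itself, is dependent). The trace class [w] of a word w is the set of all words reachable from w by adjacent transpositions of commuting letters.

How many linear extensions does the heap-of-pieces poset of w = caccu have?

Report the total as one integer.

drop 0:c onto floor
drop 1:a onto {0:c}
drop 2:c onto {1:a}
drop 3:c onto {2:c}
drop 4:u onto {1:a}
ground layer = {0:c}
drop-orders for the pieces not yet dropped (sum over which currently-grounded one goes next):
  1 to go: {3} 1  {4} 1
  2 to go: {2,3} 1  {3,4} 2
  3 to go: {2,3,4} 3
  if 0:c drops first: 3 orders

3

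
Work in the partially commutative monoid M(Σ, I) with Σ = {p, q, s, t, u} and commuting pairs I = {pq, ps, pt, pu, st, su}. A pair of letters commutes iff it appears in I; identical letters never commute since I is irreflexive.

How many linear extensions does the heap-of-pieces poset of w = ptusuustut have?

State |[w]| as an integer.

0(p) covers ∅
1(t) covers ∅
2(u) covers 1:t
3(s) covers ∅
4(u) covers 2:u
5(u) covers 4:u
6(s) covers 3:s
7(t) covers 5:u
8(u) covers 7:t
9(t) covers 8:u
floor of heap: 0:p, 1:t, 3:s
completions by unplaced set U, small U first (add the entries for U minus each lowest piece of U):
  |U|=1: {0}:1  {6}:1  {9}:1
  |U|=2: {0,6}:2  {0,9}:2  {3,6}:1  {6,9}:2  {8,9}:1
  |U|=3: {0,3,6}:3  {0,6,9}:6  {0,8,9}:3  {3,6,9}:3  {6,8,9}:3  {7,8,9}:1
  |U|=4: {0,3,6,9}:12  {0,6,8,9}:12  {0,7,8,9}:4  {3,6,8,9}:6  {5,7,8,9}:1  {6,7,8,9}:4
  |U|=5: {0,3,6,8,9}:30  {0,5,7,8,9}:5  {0,6,7,8,9}:20  {3,6,7,8,9}:10  {4,5,7,8,9}:1  {5,6,7,8,9}:5
  |U|=6: {0,3,6,7,8,9}:60  {0,4,5,7,8,9}:6  {0,5,6,7,8,9}:30  {2,4,5,7,8,9}:1  {3,5,6,7,8,9}:15  {4,5,6,7,8,9}:6
  |U|=7: {0,2,4,5,7,8,9}:7  {0,3,5,6,7,8,9}:105  {0,4,5,6,7,8,9}:42  {1,2,4,5,7,8,9}:1  {2,4,5,6,7,8,9}:7  {3,4,5,6,7,8,9}:21
  |U|=8: {0,1,2,4,5,7,8,9}:8  {0,2,4,5,6,7,8,9}:56  {0,3,4,5,6,7,8,9}:168  {1,2,4,5,6,7,8,9}:8  {2,3,4,5,6,7,8,9}:28
  start at 0(p): 36
  start at 1(t): 252
  start at 3(s): 72
sum over floor = 360

360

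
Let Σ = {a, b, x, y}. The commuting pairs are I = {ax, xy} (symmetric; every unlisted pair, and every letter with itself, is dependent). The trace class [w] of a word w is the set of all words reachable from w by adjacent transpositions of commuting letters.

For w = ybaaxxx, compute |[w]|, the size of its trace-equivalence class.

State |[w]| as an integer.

#0=y has no predecessor
#1=b depends on [0:y]
#2=a depends on [1:b]
#3=a depends on [2:a]
#4=x depends on [1:b]
#5=x depends on [4:x]
#6=x depends on [5:x]
sources: [0:y]
N(rest) = Σ N(rest − s) over sources s of rest; N(one piece) = 1:
  size 1 → [3]=1  [6]=1
  size 2 → [2,3]=1  [3,6]=2  [5,6]=1
  size 3 → [2,3,6]=3  [3,5,6]=3  [4,5,6]=1
  size 4 → [2,3,5,6]=6  [3,4,5,6]=4
  size 5 → [2,3,4,5,6]=10
  first=0(y) contributes 10

10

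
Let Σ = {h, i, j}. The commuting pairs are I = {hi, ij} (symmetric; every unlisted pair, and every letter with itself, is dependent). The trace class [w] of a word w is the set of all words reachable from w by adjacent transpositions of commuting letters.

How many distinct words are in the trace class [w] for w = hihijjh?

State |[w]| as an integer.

piece 0:h — minimal
piece 1:i — minimal
piece 2:h rests on {0:h}
piece 3:i rests on {1:i}
piece 4:j rests on {2:h}
piece 5:j rests on {4:j}
piece 6:h rests on {5:j}
minimal pieces: {0:h, 1:i}
ways to finish when only these pieces remain (= sum over removing one remaining piece with nothing left below it):
  1 left: {3}→1  {6}→1
  2 left: {1,3}→1  {3,6}→2  {5,6}→1
  3 left: {1,3,6}→3  {3,5,6}→3  {4,5,6}→1
  4 left: {1,3,5,6}→6  {2,4,5,6}→1  {3,4,5,6}→4
  5 left: {0,2,4,5,6}→1  {1,3,4,5,6}→10  {2,3,4,5,6}→5
  placing 0:h first → 15 extensions
  placing 1:i first → 6 extensions
total linear extensions = 21

21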